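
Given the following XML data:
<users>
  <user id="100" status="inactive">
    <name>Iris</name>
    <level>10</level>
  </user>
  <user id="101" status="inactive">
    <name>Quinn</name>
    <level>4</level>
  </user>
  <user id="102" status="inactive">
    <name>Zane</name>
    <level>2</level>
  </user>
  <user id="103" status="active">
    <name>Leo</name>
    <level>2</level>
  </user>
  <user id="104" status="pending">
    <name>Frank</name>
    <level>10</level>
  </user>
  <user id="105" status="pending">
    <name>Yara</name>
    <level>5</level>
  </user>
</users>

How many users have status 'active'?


Counting users with status='active':
  Leo (id=103) -> MATCH
Count: 1

ANSWER: 1


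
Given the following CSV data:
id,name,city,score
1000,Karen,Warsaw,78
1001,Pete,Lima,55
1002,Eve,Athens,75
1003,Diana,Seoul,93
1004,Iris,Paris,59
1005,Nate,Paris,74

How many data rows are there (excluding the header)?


Counting rows (excluding header):
Header: id,name,city,score
Data rows: 6

ANSWER: 6


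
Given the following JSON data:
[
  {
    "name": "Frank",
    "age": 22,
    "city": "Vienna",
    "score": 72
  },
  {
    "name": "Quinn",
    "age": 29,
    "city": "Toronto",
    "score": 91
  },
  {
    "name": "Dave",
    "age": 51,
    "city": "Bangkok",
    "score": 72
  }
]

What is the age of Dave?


Looking up record where name = Dave
Record index: 2
Field 'age' = 51

ANSWER: 51


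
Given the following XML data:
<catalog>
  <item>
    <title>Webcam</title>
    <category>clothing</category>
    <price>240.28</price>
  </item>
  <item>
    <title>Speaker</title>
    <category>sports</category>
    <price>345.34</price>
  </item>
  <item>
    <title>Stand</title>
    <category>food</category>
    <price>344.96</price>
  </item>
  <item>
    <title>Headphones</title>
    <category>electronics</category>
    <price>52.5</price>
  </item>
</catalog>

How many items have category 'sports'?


Scanning <item> elements for <category>sports</category>:
  Item 2: Speaker -> MATCH
Count: 1

ANSWER: 1


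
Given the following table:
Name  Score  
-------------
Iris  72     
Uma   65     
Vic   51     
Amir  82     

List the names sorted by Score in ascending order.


Sorting by Score (ascending):
  Vic: 51
  Uma: 65
  Iris: 72
  Amir: 82


ANSWER: Vic, Uma, Iris, Amir


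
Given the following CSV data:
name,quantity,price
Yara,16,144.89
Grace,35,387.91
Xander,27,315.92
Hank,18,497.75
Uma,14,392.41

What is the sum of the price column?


Values in 'price' column:
  Row 1: 144.89
  Row 2: 387.91
  Row 3: 315.92
  Row 4: 497.75
  Row 5: 392.41
Sum = 144.89 + 387.91 + 315.92 + 497.75 + 392.41 = 1738.88

ANSWER: 1738.88


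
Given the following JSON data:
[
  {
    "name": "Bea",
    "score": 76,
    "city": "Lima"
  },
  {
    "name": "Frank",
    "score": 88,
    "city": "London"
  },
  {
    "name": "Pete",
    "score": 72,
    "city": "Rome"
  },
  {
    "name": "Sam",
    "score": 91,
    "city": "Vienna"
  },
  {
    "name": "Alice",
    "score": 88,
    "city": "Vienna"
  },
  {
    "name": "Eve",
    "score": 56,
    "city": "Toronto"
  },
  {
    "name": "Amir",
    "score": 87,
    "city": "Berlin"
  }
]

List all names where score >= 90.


Filtering records where score >= 90:
  Bea (score=76) -> no
  Frank (score=88) -> no
  Pete (score=72) -> no
  Sam (score=91) -> YES
  Alice (score=88) -> no
  Eve (score=56) -> no
  Amir (score=87) -> no


ANSWER: Sam


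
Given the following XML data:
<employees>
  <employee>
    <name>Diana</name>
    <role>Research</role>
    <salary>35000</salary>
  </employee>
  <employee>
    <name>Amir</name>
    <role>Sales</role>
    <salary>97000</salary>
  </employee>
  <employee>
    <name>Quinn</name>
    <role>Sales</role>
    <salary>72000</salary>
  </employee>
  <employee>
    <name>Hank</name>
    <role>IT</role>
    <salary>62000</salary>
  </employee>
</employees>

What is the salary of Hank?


Searching for <employee> with <name>Hank</name>
Found at position 4
<salary>62000</salary>

ANSWER: 62000


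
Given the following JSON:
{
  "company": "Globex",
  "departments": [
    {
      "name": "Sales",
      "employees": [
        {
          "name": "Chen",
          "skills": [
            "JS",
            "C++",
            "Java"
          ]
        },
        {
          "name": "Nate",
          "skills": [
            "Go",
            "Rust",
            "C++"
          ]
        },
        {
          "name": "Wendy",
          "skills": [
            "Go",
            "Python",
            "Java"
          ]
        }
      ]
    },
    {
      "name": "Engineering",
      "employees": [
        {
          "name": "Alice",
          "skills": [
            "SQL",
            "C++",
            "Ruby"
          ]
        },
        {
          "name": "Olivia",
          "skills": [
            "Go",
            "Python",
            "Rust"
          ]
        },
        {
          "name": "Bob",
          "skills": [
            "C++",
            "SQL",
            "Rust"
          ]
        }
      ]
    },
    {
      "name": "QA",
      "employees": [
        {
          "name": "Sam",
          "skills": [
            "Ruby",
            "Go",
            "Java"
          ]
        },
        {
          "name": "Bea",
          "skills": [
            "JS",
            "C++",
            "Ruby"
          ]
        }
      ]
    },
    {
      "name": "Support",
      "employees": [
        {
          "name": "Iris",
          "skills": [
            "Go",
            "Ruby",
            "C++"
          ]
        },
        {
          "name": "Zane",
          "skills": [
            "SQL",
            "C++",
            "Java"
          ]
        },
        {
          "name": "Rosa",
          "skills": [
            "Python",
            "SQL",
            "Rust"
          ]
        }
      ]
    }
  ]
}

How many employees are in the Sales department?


Path: departments[0].employees
Count: 3

ANSWER: 3


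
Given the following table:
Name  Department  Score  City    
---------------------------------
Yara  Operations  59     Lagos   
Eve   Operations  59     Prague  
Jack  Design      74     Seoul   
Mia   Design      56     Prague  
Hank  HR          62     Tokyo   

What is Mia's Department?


Row 4: Mia
Department = Design

ANSWER: Design


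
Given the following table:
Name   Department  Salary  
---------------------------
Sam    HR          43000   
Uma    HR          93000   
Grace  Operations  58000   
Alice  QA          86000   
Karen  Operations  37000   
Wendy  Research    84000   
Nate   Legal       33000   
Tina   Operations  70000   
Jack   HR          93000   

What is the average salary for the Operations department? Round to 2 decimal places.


Operations department members:
  Grace: 58000
  Karen: 37000
  Tina: 70000
Sum = 165000
Count = 3
Average = 165000 / 3 = 55000.00

ANSWER: 55000.00


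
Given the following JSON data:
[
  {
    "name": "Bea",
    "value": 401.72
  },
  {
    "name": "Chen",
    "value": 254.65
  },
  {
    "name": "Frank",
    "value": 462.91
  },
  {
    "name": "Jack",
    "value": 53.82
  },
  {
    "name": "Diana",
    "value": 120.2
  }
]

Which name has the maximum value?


Comparing values:
  Bea: 401.72
  Chen: 254.65
  Frank: 462.91
  Jack: 53.82
  Diana: 120.2
Maximum: Frank (462.91)

ANSWER: Frank


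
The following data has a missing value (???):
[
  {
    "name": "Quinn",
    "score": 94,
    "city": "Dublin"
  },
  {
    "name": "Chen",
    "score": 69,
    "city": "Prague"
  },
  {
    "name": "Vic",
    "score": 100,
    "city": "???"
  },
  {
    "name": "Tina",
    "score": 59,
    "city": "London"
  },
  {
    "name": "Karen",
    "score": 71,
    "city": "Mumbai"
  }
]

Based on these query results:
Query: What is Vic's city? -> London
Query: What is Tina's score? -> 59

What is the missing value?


The missing value is Vic's city
From query: Vic's city = London

ANSWER: London


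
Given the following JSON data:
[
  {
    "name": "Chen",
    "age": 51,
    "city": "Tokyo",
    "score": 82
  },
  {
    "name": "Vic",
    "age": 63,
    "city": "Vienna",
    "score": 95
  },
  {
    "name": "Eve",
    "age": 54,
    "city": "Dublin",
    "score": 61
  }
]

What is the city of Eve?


Looking up record where name = Eve
Record index: 2
Field 'city' = Dublin

ANSWER: Dublin


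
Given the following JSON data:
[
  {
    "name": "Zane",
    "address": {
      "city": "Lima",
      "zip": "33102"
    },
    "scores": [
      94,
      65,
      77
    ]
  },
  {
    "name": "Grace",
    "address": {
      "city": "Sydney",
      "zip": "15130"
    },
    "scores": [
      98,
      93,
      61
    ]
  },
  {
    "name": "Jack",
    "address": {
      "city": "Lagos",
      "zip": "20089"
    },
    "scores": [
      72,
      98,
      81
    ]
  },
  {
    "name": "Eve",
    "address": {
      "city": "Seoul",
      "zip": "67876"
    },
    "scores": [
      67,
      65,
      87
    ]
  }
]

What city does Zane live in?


Path: records[0].address.city
Value: Lima

ANSWER: Lima


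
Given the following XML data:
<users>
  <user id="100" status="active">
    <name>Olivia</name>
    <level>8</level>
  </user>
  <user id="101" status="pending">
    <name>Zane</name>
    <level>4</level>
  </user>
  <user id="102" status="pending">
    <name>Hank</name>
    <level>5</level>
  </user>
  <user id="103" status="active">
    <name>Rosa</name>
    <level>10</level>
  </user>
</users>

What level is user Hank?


Finding user: Hank
<level>5</level>

ANSWER: 5


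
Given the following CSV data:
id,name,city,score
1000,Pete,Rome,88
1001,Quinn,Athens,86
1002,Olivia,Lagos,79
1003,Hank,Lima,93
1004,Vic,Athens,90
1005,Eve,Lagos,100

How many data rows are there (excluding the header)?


Counting rows (excluding header):
Header: id,name,city,score
Data rows: 6

ANSWER: 6


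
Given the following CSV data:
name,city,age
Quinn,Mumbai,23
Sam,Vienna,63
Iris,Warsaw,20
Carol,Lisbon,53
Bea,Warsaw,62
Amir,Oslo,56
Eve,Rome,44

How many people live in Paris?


Scanning city column for 'Paris':
Total matches: 0

ANSWER: 0


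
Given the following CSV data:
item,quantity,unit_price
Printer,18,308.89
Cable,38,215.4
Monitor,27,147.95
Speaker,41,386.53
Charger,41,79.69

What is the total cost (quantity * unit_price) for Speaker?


Row: Speaker
quantity = 41
unit_price = 386.53
total = 41 * 386.53 = 15847.73

ANSWER: 15847.73


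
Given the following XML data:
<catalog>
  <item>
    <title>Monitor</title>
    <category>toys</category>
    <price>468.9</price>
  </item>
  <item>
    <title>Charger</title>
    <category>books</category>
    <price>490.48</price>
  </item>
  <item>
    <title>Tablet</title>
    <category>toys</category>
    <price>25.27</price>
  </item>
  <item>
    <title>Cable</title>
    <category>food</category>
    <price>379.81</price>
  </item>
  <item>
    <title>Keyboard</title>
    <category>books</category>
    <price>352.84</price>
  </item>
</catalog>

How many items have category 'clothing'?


Scanning <item> elements for <category>clothing</category>:
Count: 0

ANSWER: 0


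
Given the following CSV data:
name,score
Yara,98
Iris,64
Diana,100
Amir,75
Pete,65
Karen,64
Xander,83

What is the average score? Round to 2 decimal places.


Scores: 98, 64, 100, 75, 65, 64, 83
Sum = 549
Count = 7
Average = 549 / 7 = 78.43

ANSWER: 78.43


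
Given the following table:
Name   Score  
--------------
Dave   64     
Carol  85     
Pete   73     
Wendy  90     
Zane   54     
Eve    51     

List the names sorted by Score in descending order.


Sorting by Score (descending):
  Wendy: 90
  Carol: 85
  Pete: 73
  Dave: 64
  Zane: 54
  Eve: 51


ANSWER: Wendy, Carol, Pete, Dave, Zane, Eve


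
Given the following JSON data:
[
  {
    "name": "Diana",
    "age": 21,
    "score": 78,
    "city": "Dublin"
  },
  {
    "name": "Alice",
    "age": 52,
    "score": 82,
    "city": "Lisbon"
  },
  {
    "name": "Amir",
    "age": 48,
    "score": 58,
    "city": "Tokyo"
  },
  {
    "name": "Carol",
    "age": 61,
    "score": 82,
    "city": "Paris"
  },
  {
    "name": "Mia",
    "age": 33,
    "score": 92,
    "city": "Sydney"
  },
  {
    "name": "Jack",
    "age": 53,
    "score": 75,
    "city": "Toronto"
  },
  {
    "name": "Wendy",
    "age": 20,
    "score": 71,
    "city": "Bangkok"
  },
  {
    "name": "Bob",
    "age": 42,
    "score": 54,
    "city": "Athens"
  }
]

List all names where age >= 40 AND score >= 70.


Checking both conditions:
  Diana (age=21, score=78) -> no
  Alice (age=52, score=82) -> YES
  Amir (age=48, score=58) -> no
  Carol (age=61, score=82) -> YES
  Mia (age=33, score=92) -> no
  Jack (age=53, score=75) -> YES
  Wendy (age=20, score=71) -> no
  Bob (age=42, score=54) -> no


ANSWER: Alice, Carol, Jack


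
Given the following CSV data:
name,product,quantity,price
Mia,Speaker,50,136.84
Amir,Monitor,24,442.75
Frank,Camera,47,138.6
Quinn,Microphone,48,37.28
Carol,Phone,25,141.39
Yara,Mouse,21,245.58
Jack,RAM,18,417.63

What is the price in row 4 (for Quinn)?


Row 4: Quinn
Column 'price' = 37.28

ANSWER: 37.28


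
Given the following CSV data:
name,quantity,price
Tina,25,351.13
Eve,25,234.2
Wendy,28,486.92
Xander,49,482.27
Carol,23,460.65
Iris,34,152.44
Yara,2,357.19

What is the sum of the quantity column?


Values in 'quantity' column:
  Row 1: 25
  Row 2: 25
  Row 3: 28
  Row 4: 49
  Row 5: 23
  Row 6: 34
  Row 7: 2
Sum = 25 + 25 + 28 + 49 + 23 + 34 + 2 = 186

ANSWER: 186


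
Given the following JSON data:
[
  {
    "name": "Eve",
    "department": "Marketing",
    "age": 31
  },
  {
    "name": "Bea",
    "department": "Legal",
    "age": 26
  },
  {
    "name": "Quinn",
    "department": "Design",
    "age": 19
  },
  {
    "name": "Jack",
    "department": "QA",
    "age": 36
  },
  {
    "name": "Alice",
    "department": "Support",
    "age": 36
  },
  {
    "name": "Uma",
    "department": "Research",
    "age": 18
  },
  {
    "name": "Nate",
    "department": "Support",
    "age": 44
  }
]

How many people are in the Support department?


Scanning records for department = Support
  Record 4: Alice
  Record 6: Nate
Count: 2

ANSWER: 2


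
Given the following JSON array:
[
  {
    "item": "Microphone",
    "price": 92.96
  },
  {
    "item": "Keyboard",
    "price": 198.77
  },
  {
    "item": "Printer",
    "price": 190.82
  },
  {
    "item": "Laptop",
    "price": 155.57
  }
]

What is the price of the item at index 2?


Array index 2 -> Printer
price = 190.82

ANSWER: 190.82


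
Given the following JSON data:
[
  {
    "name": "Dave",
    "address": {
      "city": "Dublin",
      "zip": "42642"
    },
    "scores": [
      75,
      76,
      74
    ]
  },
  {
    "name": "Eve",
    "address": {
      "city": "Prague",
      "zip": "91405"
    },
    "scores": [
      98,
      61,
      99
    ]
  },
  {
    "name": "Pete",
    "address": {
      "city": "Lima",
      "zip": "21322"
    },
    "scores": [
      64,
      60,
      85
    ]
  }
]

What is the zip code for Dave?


Path: records[0].address.zip
Value: 42642

ANSWER: 42642


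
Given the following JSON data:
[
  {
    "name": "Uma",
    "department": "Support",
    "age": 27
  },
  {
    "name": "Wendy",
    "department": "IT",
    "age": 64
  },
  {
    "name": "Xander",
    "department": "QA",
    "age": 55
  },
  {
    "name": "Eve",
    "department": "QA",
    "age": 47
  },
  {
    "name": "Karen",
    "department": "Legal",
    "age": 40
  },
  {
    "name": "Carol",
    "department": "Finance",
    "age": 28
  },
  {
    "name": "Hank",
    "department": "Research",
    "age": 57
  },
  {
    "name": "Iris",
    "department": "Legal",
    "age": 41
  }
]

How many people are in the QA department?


Scanning records for department = QA
  Record 2: Xander
  Record 3: Eve
Count: 2

ANSWER: 2


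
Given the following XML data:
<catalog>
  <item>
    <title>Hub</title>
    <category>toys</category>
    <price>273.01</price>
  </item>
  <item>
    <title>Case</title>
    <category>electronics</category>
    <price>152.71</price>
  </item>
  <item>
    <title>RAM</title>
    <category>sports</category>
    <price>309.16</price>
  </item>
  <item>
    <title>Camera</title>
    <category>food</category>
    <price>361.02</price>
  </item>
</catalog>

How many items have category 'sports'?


Scanning <item> elements for <category>sports</category>:
  Item 3: RAM -> MATCH
Count: 1

ANSWER: 1


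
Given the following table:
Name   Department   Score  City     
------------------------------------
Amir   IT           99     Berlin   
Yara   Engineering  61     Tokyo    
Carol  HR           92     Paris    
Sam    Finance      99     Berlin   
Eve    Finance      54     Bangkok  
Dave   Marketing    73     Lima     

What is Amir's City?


Row 1: Amir
City = Berlin

ANSWER: Berlin


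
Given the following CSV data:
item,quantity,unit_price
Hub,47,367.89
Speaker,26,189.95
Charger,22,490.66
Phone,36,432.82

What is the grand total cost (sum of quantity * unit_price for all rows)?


Computing row totals:
  Hub: 47 * 367.89 = 17290.83
  Speaker: 26 * 189.95 = 4938.7
  Charger: 22 * 490.66 = 10794.52
  Phone: 36 * 432.82 = 15581.52
Grand total = 17290.83 + 4938.7 + 10794.52 + 15581.52 = 48605.57

ANSWER: 48605.57


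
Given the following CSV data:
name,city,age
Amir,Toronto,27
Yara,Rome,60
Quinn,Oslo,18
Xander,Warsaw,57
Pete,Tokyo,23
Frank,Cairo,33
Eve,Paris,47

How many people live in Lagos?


Scanning city column for 'Lagos':
Total matches: 0

ANSWER: 0


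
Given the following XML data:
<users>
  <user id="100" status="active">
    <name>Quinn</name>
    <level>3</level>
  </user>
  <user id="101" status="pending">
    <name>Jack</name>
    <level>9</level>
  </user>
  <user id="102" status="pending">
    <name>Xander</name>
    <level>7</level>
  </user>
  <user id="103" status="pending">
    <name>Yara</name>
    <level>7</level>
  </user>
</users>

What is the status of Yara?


Finding user with name = Yara
user id="103" status="pending"

ANSWER: pending


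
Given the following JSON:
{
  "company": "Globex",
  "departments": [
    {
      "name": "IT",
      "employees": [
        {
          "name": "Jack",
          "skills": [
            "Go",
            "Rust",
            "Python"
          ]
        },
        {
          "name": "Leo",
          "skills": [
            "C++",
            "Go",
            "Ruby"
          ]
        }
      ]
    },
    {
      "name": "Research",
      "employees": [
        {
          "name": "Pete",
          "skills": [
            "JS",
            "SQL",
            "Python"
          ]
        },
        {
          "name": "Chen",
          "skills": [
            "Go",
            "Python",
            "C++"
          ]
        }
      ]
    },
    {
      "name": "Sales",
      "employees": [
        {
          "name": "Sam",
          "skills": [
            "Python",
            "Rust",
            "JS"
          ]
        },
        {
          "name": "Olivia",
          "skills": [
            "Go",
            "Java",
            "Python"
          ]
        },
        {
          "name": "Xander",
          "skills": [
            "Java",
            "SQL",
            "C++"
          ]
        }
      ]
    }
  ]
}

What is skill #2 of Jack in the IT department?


Path: departments[0].employees[0].skills[1]
Value: Rust

ANSWER: Rust


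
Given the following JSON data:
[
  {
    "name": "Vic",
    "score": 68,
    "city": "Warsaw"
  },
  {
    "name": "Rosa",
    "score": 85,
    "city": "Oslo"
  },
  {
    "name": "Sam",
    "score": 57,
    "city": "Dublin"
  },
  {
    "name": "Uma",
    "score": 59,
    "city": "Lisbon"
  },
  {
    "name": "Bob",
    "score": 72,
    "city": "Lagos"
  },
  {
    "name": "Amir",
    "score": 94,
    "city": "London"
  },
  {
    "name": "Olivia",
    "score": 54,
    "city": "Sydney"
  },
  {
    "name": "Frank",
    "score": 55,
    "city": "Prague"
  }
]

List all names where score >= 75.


Filtering records where score >= 75:
  Vic (score=68) -> no
  Rosa (score=85) -> YES
  Sam (score=57) -> no
  Uma (score=59) -> no
  Bob (score=72) -> no
  Amir (score=94) -> YES
  Olivia (score=54) -> no
  Frank (score=55) -> no


ANSWER: Rosa, Amir


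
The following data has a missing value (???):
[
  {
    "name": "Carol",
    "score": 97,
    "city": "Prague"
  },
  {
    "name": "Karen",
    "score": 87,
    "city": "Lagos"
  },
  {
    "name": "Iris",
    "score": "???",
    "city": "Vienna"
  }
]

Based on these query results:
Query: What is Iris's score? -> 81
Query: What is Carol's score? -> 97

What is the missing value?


The missing value is Iris's score
From query: Iris's score = 81

ANSWER: 81


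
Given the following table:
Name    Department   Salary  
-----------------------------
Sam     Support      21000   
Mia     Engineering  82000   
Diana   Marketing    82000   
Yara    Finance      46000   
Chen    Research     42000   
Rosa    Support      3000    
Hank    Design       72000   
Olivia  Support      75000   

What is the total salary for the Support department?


Support department members:
  Sam: 21000
  Rosa: 3000
  Olivia: 75000
Total = 21000 + 3000 + 75000 = 99000

ANSWER: 99000


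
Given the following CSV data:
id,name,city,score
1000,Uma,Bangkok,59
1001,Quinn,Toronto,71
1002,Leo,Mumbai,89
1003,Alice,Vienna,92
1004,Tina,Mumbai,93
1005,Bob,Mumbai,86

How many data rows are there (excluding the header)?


Counting rows (excluding header):
Header: id,name,city,score
Data rows: 6

ANSWER: 6


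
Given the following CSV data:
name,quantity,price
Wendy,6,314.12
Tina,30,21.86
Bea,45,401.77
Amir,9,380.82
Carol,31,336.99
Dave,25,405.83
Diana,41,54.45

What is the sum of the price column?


Values in 'price' column:
  Row 1: 314.12
  Row 2: 21.86
  Row 3: 401.77
  Row 4: 380.82
  Row 5: 336.99
  Row 6: 405.83
  Row 7: 54.45
Sum = 314.12 + 21.86 + 401.77 + 380.82 + 336.99 + 405.83 + 54.45 = 1915.84

ANSWER: 1915.84


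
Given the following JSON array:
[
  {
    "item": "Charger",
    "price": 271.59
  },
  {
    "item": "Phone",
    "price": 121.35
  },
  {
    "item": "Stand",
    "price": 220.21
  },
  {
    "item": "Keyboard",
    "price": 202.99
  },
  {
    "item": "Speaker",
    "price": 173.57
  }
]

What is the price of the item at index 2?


Array index 2 -> Stand
price = 220.21

ANSWER: 220.21


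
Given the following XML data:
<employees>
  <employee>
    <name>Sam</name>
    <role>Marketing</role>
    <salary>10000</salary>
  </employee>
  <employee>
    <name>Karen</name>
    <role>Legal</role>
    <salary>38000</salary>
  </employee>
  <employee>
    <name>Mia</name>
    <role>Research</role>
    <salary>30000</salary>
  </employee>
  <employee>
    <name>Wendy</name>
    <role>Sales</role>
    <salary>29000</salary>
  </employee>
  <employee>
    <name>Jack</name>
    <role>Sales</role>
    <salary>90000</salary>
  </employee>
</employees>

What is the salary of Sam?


Searching for <employee> with <name>Sam</name>
Found at position 1
<salary>10000</salary>

ANSWER: 10000


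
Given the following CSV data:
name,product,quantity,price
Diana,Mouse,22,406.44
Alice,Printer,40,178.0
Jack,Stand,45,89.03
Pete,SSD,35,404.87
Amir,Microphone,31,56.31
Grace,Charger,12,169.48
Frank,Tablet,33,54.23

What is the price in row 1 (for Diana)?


Row 1: Diana
Column 'price' = 406.44

ANSWER: 406.44


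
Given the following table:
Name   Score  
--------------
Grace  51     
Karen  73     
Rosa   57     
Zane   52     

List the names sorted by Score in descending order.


Sorting by Score (descending):
  Karen: 73
  Rosa: 57
  Zane: 52
  Grace: 51


ANSWER: Karen, Rosa, Zane, Grace


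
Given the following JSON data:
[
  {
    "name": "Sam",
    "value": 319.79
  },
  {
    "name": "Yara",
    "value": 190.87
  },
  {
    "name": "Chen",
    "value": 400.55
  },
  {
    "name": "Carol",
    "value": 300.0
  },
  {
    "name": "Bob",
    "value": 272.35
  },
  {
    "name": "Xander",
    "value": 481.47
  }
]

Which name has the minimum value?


Comparing values:
  Sam: 319.79
  Yara: 190.87
  Chen: 400.55
  Carol: 300.0
  Bob: 272.35
  Xander: 481.47
Minimum: Yara (190.87)

ANSWER: Yara


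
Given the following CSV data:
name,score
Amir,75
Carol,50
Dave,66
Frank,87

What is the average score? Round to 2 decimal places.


Scores: 75, 50, 66, 87
Sum = 278
Count = 4
Average = 278 / 4 = 69.50

ANSWER: 69.50


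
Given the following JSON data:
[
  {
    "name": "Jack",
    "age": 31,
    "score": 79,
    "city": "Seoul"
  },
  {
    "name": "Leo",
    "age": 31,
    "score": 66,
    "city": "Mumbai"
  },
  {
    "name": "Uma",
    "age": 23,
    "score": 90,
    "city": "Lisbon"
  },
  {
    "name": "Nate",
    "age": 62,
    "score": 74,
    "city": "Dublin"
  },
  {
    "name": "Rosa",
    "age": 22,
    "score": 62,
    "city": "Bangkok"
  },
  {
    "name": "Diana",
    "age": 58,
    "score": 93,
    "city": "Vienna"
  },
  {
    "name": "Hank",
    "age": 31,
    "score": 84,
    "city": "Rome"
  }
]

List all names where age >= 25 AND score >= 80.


Checking both conditions:
  Jack (age=31, score=79) -> no
  Leo (age=31, score=66) -> no
  Uma (age=23, score=90) -> no
  Nate (age=62, score=74) -> no
  Rosa (age=22, score=62) -> no
  Diana (age=58, score=93) -> YES
  Hank (age=31, score=84) -> YES


ANSWER: Diana, Hank


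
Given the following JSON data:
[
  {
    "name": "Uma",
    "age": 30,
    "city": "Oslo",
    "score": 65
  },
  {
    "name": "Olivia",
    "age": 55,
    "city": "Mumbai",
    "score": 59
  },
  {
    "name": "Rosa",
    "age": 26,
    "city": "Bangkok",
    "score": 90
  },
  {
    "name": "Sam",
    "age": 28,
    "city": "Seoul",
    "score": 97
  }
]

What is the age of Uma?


Looking up record where name = Uma
Record index: 0
Field 'age' = 30

ANSWER: 30


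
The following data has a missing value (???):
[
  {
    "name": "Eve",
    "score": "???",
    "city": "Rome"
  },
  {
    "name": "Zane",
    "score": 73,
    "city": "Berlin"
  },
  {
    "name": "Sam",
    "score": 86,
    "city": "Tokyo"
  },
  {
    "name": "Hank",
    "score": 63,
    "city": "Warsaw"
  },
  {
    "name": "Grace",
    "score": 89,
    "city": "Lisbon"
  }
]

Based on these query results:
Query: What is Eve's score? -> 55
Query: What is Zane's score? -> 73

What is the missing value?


The missing value is Eve's score
From query: Eve's score = 55

ANSWER: 55


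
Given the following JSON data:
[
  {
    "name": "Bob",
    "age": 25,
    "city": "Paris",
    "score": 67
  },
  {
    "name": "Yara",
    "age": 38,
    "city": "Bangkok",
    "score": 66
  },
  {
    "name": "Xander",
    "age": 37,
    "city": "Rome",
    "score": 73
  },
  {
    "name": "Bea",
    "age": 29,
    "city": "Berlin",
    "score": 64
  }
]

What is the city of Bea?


Looking up record where name = Bea
Record index: 3
Field 'city' = Berlin

ANSWER: Berlin


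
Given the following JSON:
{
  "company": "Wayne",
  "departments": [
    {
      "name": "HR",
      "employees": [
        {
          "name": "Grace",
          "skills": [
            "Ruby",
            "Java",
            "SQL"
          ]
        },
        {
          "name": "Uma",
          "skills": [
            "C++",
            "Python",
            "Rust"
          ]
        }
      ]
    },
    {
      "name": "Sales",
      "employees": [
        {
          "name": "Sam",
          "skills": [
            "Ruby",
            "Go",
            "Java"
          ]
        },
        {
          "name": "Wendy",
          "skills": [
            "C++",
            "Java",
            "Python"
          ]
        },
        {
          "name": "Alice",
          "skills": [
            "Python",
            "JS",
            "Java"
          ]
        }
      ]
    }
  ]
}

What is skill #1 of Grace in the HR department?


Path: departments[0].employees[0].skills[0]
Value: Ruby

ANSWER: Ruby


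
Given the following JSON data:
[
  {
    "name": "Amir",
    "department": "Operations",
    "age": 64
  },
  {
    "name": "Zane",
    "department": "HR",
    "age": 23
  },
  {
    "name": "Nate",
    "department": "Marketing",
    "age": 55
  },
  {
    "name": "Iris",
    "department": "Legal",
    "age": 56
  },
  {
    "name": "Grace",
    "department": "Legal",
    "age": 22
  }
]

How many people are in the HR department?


Scanning records for department = HR
  Record 1: Zane
Count: 1

ANSWER: 1


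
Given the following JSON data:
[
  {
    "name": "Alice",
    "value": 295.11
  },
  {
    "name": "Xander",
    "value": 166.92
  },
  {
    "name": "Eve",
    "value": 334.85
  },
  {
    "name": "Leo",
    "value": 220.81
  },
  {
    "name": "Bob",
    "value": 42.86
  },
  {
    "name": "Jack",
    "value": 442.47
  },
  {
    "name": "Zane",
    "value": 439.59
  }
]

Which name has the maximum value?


Comparing values:
  Alice: 295.11
  Xander: 166.92
  Eve: 334.85
  Leo: 220.81
  Bob: 42.86
  Jack: 442.47
  Zane: 439.59
Maximum: Jack (442.47)

ANSWER: Jack


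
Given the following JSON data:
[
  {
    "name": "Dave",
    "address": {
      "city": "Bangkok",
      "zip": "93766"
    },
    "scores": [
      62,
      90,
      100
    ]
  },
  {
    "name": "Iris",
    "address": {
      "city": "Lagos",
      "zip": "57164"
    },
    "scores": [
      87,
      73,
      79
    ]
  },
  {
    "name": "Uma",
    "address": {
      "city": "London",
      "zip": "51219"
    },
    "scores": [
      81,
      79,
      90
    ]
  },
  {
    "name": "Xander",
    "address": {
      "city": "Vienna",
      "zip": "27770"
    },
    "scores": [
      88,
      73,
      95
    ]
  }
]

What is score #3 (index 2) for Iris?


Path: records[1].scores[2]
Value: 79

ANSWER: 79


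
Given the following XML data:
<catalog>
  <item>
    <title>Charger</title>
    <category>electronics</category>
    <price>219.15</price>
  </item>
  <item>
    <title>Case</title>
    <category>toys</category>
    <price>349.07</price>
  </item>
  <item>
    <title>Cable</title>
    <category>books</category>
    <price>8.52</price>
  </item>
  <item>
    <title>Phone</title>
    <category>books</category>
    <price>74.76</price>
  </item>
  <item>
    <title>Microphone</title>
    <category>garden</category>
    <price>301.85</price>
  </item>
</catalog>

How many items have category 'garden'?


Scanning <item> elements for <category>garden</category>:
  Item 5: Microphone -> MATCH
Count: 1

ANSWER: 1


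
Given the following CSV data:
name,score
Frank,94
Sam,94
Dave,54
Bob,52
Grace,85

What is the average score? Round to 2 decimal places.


Scores: 94, 94, 54, 52, 85
Sum = 379
Count = 5
Average = 379 / 5 = 75.80

ANSWER: 75.80


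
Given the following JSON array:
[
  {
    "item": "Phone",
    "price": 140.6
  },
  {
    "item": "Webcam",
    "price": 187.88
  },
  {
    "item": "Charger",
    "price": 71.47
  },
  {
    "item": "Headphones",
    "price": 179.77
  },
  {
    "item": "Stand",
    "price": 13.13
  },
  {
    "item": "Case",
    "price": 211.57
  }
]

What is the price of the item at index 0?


Array index 0 -> Phone
price = 140.6

ANSWER: 140.6


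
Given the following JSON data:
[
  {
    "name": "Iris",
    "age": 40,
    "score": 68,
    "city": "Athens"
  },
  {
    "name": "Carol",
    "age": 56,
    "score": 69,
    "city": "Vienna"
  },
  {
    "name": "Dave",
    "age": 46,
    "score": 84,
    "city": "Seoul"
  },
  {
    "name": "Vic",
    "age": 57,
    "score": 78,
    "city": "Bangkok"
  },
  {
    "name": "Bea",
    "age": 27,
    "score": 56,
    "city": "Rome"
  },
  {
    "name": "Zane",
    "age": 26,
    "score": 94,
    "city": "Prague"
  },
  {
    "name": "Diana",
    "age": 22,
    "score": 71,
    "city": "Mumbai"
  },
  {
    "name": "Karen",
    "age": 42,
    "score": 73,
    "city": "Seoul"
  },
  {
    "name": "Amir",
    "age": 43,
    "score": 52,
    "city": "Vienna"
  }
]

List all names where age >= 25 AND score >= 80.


Checking both conditions:
  Iris (age=40, score=68) -> no
  Carol (age=56, score=69) -> no
  Dave (age=46, score=84) -> YES
  Vic (age=57, score=78) -> no
  Bea (age=27, score=56) -> no
  Zane (age=26, score=94) -> YES
  Diana (age=22, score=71) -> no
  Karen (age=42, score=73) -> no
  Amir (age=43, score=52) -> no


ANSWER: Dave, Zane


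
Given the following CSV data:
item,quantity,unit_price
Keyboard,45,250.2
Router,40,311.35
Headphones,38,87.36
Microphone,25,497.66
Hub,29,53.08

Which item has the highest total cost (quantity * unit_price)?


Computing row totals:
  Keyboard: 11259.0
  Router: 12454.0
  Headphones: 3319.68
  Microphone: 12441.5
  Hub: 1539.32
Maximum: Router (12454.0)

ANSWER: Router


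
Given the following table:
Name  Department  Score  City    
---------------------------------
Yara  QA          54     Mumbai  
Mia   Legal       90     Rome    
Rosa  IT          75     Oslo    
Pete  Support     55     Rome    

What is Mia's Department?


Row 2: Mia
Department = Legal

ANSWER: Legal


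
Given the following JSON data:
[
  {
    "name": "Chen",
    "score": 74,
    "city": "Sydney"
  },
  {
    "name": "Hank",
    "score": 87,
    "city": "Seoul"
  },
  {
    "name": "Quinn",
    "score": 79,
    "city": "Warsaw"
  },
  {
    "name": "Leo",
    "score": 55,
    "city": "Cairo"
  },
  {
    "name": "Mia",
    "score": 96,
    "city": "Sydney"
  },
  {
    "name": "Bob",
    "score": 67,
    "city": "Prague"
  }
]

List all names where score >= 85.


Filtering records where score >= 85:
  Chen (score=74) -> no
  Hank (score=87) -> YES
  Quinn (score=79) -> no
  Leo (score=55) -> no
  Mia (score=96) -> YES
  Bob (score=67) -> no


ANSWER: Hank, Mia


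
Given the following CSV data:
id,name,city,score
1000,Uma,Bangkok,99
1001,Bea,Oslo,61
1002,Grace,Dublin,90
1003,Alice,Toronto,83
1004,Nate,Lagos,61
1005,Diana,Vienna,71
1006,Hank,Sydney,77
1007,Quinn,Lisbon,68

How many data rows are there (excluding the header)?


Counting rows (excluding header):
Header: id,name,city,score
Data rows: 8

ANSWER: 8


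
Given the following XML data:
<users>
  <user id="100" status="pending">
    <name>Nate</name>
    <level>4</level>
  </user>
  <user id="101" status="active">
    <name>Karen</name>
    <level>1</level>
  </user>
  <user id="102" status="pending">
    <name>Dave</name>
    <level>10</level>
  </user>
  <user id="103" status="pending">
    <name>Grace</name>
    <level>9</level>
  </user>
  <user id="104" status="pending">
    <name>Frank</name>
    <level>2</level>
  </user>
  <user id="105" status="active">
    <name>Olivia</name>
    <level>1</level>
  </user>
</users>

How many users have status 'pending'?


Counting users with status='pending':
  Nate (id=100) -> MATCH
  Dave (id=102) -> MATCH
  Grace (id=103) -> MATCH
  Frank (id=104) -> MATCH
Count: 4

ANSWER: 4


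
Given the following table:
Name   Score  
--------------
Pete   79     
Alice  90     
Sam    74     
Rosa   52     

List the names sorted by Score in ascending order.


Sorting by Score (ascending):
  Rosa: 52
  Sam: 74
  Pete: 79
  Alice: 90


ANSWER: Rosa, Sam, Pete, Alice


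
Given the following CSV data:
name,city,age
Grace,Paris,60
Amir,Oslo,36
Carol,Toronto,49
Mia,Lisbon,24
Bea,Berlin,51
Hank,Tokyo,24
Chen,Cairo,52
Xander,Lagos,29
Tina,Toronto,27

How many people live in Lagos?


Scanning city column for 'Lagos':
  Row 8: Xander -> MATCH
Total matches: 1

ANSWER: 1


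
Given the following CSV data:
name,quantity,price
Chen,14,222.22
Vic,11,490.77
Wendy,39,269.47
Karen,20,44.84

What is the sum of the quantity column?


Values in 'quantity' column:
  Row 1: 14
  Row 2: 11
  Row 3: 39
  Row 4: 20
Sum = 14 + 11 + 39 + 20 = 84

ANSWER: 84


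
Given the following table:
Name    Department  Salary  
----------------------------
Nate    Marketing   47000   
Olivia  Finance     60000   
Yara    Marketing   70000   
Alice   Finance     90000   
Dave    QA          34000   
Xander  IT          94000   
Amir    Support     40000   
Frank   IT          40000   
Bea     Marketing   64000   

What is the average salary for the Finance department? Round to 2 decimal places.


Finance department members:
  Olivia: 60000
  Alice: 90000
Sum = 150000
Count = 2
Average = 150000 / 2 = 75000.00

ANSWER: 75000.00


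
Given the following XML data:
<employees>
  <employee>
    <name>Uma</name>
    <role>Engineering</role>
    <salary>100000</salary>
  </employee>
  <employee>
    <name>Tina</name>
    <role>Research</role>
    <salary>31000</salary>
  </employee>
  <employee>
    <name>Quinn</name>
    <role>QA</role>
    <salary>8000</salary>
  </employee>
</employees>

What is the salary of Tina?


Searching for <employee> with <name>Tina</name>
Found at position 2
<salary>31000</salary>

ANSWER: 31000


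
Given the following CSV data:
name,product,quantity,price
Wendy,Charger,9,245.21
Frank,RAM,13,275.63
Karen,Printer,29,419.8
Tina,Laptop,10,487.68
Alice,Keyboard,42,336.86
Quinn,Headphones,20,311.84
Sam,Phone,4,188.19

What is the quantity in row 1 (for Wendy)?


Row 1: Wendy
Column 'quantity' = 9

ANSWER: 9


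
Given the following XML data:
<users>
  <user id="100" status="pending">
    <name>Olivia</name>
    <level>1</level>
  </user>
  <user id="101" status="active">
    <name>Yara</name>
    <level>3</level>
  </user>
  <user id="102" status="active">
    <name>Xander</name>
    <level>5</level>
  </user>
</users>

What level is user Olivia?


Finding user: Olivia
<level>1</level>

ANSWER: 1


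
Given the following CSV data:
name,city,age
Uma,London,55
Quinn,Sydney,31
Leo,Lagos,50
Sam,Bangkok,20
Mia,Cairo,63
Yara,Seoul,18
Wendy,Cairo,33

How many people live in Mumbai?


Scanning city column for 'Mumbai':
Total matches: 0

ANSWER: 0


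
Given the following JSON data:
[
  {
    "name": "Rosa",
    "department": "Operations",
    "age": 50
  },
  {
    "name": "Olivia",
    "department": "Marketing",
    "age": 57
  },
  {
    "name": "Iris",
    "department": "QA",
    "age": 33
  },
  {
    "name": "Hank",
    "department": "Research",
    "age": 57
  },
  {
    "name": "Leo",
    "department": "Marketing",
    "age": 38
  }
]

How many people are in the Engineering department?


Scanning records for department = Engineering
  No matches found
Count: 0

ANSWER: 0


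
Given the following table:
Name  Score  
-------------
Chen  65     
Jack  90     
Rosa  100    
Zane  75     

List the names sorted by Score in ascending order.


Sorting by Score (ascending):
  Chen: 65
  Zane: 75
  Jack: 90
  Rosa: 100


ANSWER: Chen, Zane, Jack, Rosa


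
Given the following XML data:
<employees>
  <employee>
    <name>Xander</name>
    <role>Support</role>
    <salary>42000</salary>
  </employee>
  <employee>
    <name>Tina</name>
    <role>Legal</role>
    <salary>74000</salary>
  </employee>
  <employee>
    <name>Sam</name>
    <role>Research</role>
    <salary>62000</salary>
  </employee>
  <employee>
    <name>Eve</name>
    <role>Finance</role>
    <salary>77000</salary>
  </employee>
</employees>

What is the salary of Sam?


Searching for <employee> with <name>Sam</name>
Found at position 3
<salary>62000</salary>

ANSWER: 62000


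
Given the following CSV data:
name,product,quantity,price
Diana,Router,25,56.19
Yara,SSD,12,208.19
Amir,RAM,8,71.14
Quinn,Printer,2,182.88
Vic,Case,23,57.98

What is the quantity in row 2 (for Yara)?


Row 2: Yara
Column 'quantity' = 12

ANSWER: 12


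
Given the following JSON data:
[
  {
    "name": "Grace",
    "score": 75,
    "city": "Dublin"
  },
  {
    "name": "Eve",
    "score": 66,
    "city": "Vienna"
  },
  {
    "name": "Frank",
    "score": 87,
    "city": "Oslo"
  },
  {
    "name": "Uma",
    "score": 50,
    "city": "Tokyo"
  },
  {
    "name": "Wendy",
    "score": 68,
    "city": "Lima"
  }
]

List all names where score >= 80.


Filtering records where score >= 80:
  Grace (score=75) -> no
  Eve (score=66) -> no
  Frank (score=87) -> YES
  Uma (score=50) -> no
  Wendy (score=68) -> no


ANSWER: Frank


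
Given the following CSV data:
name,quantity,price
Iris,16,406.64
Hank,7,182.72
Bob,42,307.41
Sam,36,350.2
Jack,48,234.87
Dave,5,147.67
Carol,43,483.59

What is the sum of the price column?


Values in 'price' column:
  Row 1: 406.64
  Row 2: 182.72
  Row 3: 307.41
  Row 4: 350.2
  Row 5: 234.87
  Row 6: 147.67
  Row 7: 483.59
Sum = 406.64 + 182.72 + 307.41 + 350.2 + 234.87 + 147.67 + 483.59 = 2113.1

ANSWER: 2113.1
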